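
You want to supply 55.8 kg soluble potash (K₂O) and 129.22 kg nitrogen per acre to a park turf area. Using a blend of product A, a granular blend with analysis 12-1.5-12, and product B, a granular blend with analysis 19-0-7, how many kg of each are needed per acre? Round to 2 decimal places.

Let a = kg of product A, b = kg of product B (per acre).
K₂O: 0.12·a + 0.07·b = 55.8
N: 0.12·a + 0.19·b = 129.22
Solving simultaneously: a = 108.097, b = 611.833.

108.10 kg product A, 611.83 kg product B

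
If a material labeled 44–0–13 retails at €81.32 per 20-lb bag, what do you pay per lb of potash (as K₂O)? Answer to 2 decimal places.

€31.28 per lb K₂O

K₂O in bag = 20 × 13% = 2.6 lb.
Cost per lb K₂O = €81.32 / 2.6 = €31.2769.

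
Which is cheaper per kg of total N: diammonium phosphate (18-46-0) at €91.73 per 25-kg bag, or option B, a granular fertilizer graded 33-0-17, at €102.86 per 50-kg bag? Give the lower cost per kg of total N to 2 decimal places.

€6.23 per kg N (option B)

diammonium phosphate: N per bag = 25 × 18% = 4.5 kg; cost = 91.73 / 4.5 = €20.3844/kg N.
option B: N per bag = 50 × 33% = 16.5 kg; cost = 102.86 / 16.5 = €6.2339/kg N.
option B is cheaper.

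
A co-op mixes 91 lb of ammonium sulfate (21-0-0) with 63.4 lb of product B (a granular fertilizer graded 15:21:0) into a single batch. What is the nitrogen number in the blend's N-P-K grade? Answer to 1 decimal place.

Total mass = 91 + 63.4 = 154.4 lb.
N mass = 21%×91 + 15%×63.4 = 28.62 lb.
% N = 28.62 / 154.4 = 18.5363%.

18.5% N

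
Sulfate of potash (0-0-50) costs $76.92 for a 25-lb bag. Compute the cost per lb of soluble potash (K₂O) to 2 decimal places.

$6.15 per lb K₂O

K₂O in bag = 25 × 50% = 12.5 lb.
Cost per lb K₂O = $76.92 / 12.5 = $6.1536.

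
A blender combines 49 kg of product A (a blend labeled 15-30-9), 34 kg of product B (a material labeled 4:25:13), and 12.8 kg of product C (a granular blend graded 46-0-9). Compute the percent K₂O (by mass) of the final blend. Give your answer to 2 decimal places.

10.42% K₂O

Total mass = 49 + 34 + 12.8 = 95.8 kg.
K₂O mass = 9%×49 + 13%×34 + 9%×12.8 = 9.982 kg.
% K₂O = 9.982 / 95.8 = 10.4196%.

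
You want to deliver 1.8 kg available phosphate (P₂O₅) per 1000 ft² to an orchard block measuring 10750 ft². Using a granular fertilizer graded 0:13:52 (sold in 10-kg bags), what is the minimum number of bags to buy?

15 bags

Product per 1000 ft² = 1.8 / 13% = 13.8462 kg.
Total product = 13.8462 × 10750 / 1000 = 148.846 kg.
Bags = ⌈148.846 / 10⌉ = 15.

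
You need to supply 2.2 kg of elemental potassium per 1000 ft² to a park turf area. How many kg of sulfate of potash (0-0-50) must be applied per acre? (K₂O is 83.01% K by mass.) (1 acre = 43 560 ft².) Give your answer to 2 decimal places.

230.89 kg of product per acre

As K₂O: 2.2 / 0.8301 = 2.65028 kg per 1000 ft².
Product per 1000 ft² = 2.65028 / 50% = 5.30057 kg.
Convert to per acre: 5.30057 × 43.56 = 230.893 kg.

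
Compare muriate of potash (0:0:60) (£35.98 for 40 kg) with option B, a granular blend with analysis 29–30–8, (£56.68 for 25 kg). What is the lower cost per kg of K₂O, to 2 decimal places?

muriate of potash: K₂O per bag = 40 × 60% = 24 kg; cost = 35.98 / 24 = £1.4992/kg K₂O.
option B: K₂O per bag = 25 × 8% = 2 kg; cost = 56.68 / 2 = £28.3400/kg K₂O.
muriate of potash is cheaper.

£1.50 per kg K₂O (muriate of potash)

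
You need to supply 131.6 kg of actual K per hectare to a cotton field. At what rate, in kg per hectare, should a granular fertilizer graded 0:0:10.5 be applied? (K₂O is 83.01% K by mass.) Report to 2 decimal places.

1509.86 kg of product per hectare

As K₂O: 131.6 / 0.8301 = 158.535 kg per hectare.
Product per hectare = 158.535 / 10.5% = 1509.858 kg.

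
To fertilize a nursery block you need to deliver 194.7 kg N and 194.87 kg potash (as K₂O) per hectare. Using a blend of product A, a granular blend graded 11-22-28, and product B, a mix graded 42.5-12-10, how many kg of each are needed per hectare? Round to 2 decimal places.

With a, b = kg per hectare of product A and product B:
N: 0.11·a + 0.425·b = 194.7
K₂O: 0.28·a + 0.1·b = 194.87
Eliminate a: (row1) − 0.11/0.28·(row2) → 0.385714·b = 118.144, so b = 306.299.
Back-substitute: a = (194.7 − 0.425·306.299) / 0.11 = 586.572.

586.57 kg product A, 306.30 kg product B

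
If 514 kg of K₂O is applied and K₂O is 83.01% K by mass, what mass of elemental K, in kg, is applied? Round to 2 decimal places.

K = 514 × 0.8301 = 426.671 kg.

426.67 kg K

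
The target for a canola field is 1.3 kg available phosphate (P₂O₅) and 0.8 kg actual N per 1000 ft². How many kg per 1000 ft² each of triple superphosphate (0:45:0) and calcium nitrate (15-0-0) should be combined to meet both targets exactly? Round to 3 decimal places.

With a, b = kg per 1000 ft² of triple superphosphate and calcium nitrate:
P₂O₅: 0.45·a + 0·b = 1.3
N: 0·a + 0.15·b = 0.8
Solving simultaneously: a = 2.88889, b = 5.33333.

2.889 kg triple superphosphate, 5.333 kg calcium nitrate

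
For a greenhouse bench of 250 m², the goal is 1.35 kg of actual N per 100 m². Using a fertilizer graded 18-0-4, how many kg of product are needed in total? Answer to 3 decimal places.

Product per 100 m² = 1.35 / 18% = 7.5 kg.
Total product = 7.5 × 250 / 100 = 18.75 kg.

18.750 kg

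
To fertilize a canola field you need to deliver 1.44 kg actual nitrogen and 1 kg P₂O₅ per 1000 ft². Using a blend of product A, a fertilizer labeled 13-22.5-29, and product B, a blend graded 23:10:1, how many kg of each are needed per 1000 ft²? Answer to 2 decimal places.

Let a = kg of product A, b = kg of product B (per 1000 ft²).
N: 0.13·a + 0.23·b = 1.44
P₂O₅: 0.225·a + 0.1·b = 1
Eliminate a: (row1) − 0.13/0.225·(row2) → 0.172222·b = 0.862222, so b = 5.00645.
Back-substitute: a = (1.44 − 0.23·5.00645) / 0.13 = 2.21935.

2.22 kg product A, 5.01 kg product B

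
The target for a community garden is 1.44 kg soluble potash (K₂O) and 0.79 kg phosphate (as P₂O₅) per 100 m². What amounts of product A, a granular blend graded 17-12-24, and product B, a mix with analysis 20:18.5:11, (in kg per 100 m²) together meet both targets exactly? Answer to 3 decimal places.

5.753 kg product A, 0.538 kg product B

With a, b = kg per 100 m² of product A and product B:
K₂O: 0.24·a + 0.11·b = 1.44
P₂O₅: 0.12·a + 0.185·b = 0.79
Solving simultaneously: a = 5.75321, b = 0.538462.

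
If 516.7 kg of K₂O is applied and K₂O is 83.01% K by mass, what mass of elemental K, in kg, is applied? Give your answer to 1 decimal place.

K = 516.7 × 0.8301 = 428.913 kg.

428.9 kg K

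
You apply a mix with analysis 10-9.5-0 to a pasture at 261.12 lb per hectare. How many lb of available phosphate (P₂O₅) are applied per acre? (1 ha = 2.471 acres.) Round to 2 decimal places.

P₂O₅ per hectare = 261.12 × 9.5% = 24.8064 lb.
Convert to per acre: 24.8064 × 0.404694 = 10.039 lb.

10.04 lb P₂O₅ per acre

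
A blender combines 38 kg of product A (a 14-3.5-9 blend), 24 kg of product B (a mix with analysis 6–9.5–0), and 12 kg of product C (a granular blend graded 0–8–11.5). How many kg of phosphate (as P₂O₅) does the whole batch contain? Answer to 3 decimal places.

P₂O₅ mass = 3.5%×38 + 9.5%×24 + 8%×12 = 4.57 kg.

4.570 kg P₂O₅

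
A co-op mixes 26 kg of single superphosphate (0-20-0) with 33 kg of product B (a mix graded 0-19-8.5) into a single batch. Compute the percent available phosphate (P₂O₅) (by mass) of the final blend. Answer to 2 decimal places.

19.44% P₂O₅

Total mass = 26 + 33 = 59 kg.
P₂O₅ mass = 20%×26 + 19%×33 = 11.47 kg.
% P₂O₅ = 11.47 / 59 = 19.4407%.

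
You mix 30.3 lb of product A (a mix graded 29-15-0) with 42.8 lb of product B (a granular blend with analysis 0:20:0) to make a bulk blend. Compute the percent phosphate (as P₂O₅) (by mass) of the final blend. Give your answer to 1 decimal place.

Total mass = 30.3 + 42.8 = 73.1 lb.
P₂O₅ mass = 15%×30.3 + 20%×42.8 = 13.105 lb.
% P₂O₅ = 13.105 / 73.1 = 17.9275%.

17.9% P₂O₅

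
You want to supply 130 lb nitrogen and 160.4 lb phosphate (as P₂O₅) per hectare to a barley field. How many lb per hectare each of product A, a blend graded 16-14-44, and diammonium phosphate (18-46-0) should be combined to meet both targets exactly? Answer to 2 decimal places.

639.01 lb product A, 154.21 lb diammonium phosphate

Let a = lb of product A, b = lb of diammonium phosphate (per hectare).
N: 0.16·a + 0.18·b = 130
P₂O₅: 0.14·a + 0.46·b = 160.4
Solving simultaneously: a = 639.008, b = 154.2149.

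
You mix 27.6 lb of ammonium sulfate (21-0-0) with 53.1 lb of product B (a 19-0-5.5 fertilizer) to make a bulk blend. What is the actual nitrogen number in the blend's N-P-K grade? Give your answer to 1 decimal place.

Total mass = 27.6 + 53.1 = 80.7 lb.
N mass = 21%×27.6 + 19%×53.1 = 15.885 lb.
% N = 15.885 / 80.7 = 19.684%.

19.7% N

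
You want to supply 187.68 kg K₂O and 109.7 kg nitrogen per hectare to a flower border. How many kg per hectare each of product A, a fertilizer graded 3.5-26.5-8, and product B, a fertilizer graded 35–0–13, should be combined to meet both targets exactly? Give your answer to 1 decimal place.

2193.0 kg product A, 94.1 kg product B

With a, b = kg per hectare of product A and product B:
K₂O: 0.08·a + 0.13·b = 187.68
N: 0.035·a + 0.35·b = 109.7
Eliminate a: (row1) − 0.08/0.035·(row2) → -0.67·b = -63.0629, so b = 94.1237.
Back-substitute: a = (187.68 − 0.13·94.1237) / 0.08 = 2193.049.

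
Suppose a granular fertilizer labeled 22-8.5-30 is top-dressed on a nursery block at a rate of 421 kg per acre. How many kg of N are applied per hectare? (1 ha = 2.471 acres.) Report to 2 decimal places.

nitrogen per acre = 421 × 22% = 92.62 kg.
Convert to per hectare: 92.62 × 2.471 = 228.864 kg.

228.86 kg N per hectare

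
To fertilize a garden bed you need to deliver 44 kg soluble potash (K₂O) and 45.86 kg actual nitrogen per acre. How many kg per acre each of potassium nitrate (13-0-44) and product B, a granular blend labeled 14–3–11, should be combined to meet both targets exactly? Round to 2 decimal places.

Per-acre balance (a = potassium nitrate, b = product B):
K₂O: 0.44·a + 0.11·b = 44
N: 0.13·a + 0.14·b = 45.86
From row1: a = (44 − 0.11·b) / 0.44.
Into row2: 0.13·(44 − 0.11·b)/0.44 + 0.14·b = 45.86 → b = 305.674, a = 23.5814.

23.58 kg potassium nitrate, 305.67 kg product B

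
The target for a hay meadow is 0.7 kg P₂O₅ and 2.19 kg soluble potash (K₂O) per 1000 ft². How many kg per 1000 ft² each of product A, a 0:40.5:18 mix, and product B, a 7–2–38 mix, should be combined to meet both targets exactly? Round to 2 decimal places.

1.48 kg product A, 5.06 kg product B

With a, b = kg per 1000 ft² of product A and product B:
P₂O₅: 0.405·a + 0.02·b = 0.7
K₂O: 0.18·a + 0.38·b = 2.19
Solving simultaneously: a = 1.47838, b = 5.06287.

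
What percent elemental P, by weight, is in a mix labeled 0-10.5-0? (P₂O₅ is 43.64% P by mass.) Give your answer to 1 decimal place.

4.6% P

%P = 10.5 × 0.4364 = 4.5822%.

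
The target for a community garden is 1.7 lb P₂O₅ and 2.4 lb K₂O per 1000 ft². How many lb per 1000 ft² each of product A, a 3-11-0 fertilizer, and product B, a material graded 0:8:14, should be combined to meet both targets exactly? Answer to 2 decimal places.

Let a = lb of product A, b = lb of product B (per 1000 ft²).
P₂O₅: 0.11·a + 0.08·b = 1.7
K₂O: 0·a + 0.14·b = 2.4
Solving simultaneously: a = 2.98701, b = 17.1429.

2.99 lb product A, 17.14 lb product B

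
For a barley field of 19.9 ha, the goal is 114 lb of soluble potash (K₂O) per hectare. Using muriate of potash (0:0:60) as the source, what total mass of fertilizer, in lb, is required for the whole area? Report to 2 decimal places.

Product per hectare = 114 / 60% = 190 lb.
Total product = 190 × 19.9 = 3781 lb.

3781.00 lb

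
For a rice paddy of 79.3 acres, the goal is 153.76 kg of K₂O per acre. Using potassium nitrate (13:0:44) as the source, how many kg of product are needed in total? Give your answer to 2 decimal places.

Product per acre = 153.76 / 44% = 349.455 kg.
Total product = 349.455 × 79.3 = 27711.745 kg.

27711.75 kg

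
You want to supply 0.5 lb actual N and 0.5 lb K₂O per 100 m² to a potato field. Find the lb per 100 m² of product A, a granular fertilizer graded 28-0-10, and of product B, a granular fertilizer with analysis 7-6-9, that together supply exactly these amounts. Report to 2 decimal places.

With a, b = lb per 100 m² of product A and product B:
N: 0.28·a + 0.07·b = 0.5
K₂O: 0.1·a + 0.09·b = 0.5
Solving simultaneously: a = 0.549451, b = 4.94505.

0.55 lb product A, 4.95 lb product B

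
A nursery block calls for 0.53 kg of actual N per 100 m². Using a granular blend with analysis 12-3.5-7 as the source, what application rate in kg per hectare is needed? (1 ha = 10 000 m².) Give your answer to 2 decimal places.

441.67 kg of product per hectare

Product per 100 m² = 0.53 / 12% = 4.41667 kg.
Convert to per hectare: 4.41667 × 100 = 441.667 kg.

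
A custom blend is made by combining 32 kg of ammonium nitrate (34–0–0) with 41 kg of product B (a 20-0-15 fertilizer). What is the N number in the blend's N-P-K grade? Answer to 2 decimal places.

26.14% N

Total mass = 32 + 41 = 73 kg.
N mass = 34%×32 + 20%×41 = 19.08 kg.
% N = 19.08 / 73 = 26.137%.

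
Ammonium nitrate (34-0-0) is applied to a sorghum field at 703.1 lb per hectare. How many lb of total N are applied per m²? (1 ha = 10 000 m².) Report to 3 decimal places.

nitrogen per hectare = 703.1 × 34% = 239.054 lb.
Convert to per m²: 239.054 × 0.0001 = 0.0239054 lb.

0.024 lb N per sq m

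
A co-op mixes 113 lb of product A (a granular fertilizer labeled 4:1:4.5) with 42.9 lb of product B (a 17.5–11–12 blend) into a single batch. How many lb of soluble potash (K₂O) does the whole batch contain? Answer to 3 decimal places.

10.233 lb K₂O

K₂O mass = 4.5%×113 + 12%×42.9 = 10.233 lb.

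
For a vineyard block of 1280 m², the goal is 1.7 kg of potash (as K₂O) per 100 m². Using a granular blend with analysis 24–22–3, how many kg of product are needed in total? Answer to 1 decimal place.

725.3 kg

Product per 100 m² = 1.7 / 3% = 56.6667 kg.
Total product = 56.6667 × 1280 / 100 = 725.333 kg.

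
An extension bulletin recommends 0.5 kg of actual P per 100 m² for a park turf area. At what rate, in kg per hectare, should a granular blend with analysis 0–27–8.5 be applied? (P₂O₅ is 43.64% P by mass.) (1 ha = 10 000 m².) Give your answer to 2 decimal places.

424.35 kg of product per hectare

As P₂O₅: 0.5 / 0.4364 = 1.14574 kg per 100 m².
Product per 100 m² = 1.14574 / 27% = 4.24347 kg.
Convert to per hectare: 4.24347 × 100 = 424.347 kg.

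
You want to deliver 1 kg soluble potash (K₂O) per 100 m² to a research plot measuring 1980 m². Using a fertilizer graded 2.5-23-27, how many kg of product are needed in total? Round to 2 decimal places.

Product per 100 m² = 1 / 27% = 3.7037 kg.
Total product = 3.7037 × 1980 / 100 = 73.3333 kg.

73.33 kg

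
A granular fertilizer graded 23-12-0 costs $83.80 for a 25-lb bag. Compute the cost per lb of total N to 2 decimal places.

$14.57 per lb N

N in bag = 25 × 23% = 5.75 lb.
Cost per lb N = $83.80 / 5.75 = $14.5739.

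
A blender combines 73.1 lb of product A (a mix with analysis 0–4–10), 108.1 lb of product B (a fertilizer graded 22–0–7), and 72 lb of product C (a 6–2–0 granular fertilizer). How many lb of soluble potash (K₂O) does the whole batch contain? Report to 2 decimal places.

K₂O mass = 10%×73.1 + 7%×108.1 + 0%×72 = 14.877 lb.

14.88 lb K₂O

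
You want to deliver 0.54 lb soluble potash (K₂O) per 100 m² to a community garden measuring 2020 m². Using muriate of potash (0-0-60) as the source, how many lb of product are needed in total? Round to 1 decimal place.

18.2 lb

Product per 100 m² = 0.54 / 60% = 0.9 lb.
Total product = 0.9 × 2020 / 100 = 18.18 lb.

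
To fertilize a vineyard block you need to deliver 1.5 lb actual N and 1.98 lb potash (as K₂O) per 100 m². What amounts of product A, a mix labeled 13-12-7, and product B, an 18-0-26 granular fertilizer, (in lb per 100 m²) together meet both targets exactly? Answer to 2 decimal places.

1.58 lb product A, 7.19 lb product B

Per-100 m² balance (a = product A, b = product B):
N: 0.13·a + 0.18·b = 1.5
K₂O: 0.07·a + 0.26·b = 1.98
Eliminate a: (row1) − 0.13/0.07·(row2) → -0.302857·b = -2.17714, so b = 7.18868.
Back-substitute: a = (1.5 − 0.18·7.18868) / 0.13 = 1.58491.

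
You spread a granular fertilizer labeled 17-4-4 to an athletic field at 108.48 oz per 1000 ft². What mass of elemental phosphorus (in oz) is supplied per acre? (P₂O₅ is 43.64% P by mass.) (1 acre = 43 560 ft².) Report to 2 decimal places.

P₂O₅ per 1000 ft² = 108.48 × 4% = 4.3392 oz.
Elemental P = 4.3392 × 0.4364 = 1.89363 oz per 1000 ft².
Convert to per acre: 1.89363 × 43.56 = 82.4864 oz.

82.49 oz P per acre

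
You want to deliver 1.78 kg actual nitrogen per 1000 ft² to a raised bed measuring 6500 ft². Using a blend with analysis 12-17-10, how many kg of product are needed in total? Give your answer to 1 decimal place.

Product per 1000 ft² = 1.78 / 12% = 14.8333 kg.
Total product = 14.8333 × 6500 / 1000 = 96.4167 kg.

96.4 kg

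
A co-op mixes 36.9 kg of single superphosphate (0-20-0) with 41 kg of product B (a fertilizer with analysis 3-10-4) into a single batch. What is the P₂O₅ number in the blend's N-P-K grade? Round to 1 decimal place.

Total mass = 36.9 + 41 = 77.9 kg.
P₂O₅ mass = 20%×36.9 + 10%×41 = 11.48 kg.
% P₂O₅ = 11.48 / 77.9 = 14.7368%.

14.7% P₂O₅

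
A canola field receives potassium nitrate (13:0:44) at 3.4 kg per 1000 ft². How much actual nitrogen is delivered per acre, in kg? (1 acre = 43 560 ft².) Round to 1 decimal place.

nitrogen per 1000 ft² = 3.4 × 13% = 0.442 kg.
Convert to per acre: 0.442 × 43.56 = 19.2535 kg.

19.3 kg N per acre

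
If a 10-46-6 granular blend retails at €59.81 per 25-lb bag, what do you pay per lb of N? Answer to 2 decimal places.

N in bag = 25 × 10% = 2.5 lb.
Cost per lb N = €59.81 / 2.5 = €23.9240.

€23.92 per lb N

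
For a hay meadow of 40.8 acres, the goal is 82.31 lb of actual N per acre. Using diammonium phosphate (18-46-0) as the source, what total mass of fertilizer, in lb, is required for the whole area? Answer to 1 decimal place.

18656.9 lb

Product per acre = 82.31 / 18% = 457.278 lb.
Total product = 457.278 × 40.8 = 18656.93 lb.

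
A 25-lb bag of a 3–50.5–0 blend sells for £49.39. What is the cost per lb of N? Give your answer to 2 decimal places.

£65.85 per lb N

N in bag = 25 × 3% = 0.75 lb.
Cost per lb N = £49.39 / 0.75 = £65.8533.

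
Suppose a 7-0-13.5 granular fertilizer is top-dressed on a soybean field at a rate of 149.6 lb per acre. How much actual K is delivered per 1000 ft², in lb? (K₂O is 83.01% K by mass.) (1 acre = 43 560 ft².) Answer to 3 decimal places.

0.385 lb K per thousand sq ft

K₂O per acre = 149.6 × 13.5% = 20.196 lb.
Elemental K = 20.196 × 0.8301 = 16.7647 lb per acre.
Convert to per 1000 ft²: 16.7647 × 0.0229568 = 0.384865 lb.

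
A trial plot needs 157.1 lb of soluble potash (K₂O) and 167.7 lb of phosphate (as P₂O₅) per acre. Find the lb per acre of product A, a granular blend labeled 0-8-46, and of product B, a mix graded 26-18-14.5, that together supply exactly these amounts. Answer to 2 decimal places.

Per-acre balance (a = product A, b = product B):
K₂O: 0.46·a + 0.145·b = 157.1
P₂O₅: 0.08·a + 0.18·b = 167.7
Eliminate b: (row1) − 0.145/0.18·(row2) → 0.395556·a = 22.0083, so a = 55.639.
Then b = (167.7 − 0.08·55.639) / 0.18 = 906.938.

55.64 lb product A, 906.94 lb product B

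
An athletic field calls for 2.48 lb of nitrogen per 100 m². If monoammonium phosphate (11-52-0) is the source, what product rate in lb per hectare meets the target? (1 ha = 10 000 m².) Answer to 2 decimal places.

Product per 100 m² = 2.48 / 11% = 22.5455 lb.
Convert to per hectare: 22.5455 × 100 = 2254.545 lb.

2254.55 lb of product per hectare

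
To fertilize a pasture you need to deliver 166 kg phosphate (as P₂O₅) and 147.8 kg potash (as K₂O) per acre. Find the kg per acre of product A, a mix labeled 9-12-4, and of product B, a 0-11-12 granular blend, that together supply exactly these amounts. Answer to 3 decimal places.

366.200 kg product A, 1109.600 kg product B

With a, b = kg per acre of product A and product B:
P₂O₅: 0.12·a + 0.11·b = 166
K₂O: 0.04·a + 0.12·b = 147.8
Solving simultaneously: a = 366.2, b = 1109.6.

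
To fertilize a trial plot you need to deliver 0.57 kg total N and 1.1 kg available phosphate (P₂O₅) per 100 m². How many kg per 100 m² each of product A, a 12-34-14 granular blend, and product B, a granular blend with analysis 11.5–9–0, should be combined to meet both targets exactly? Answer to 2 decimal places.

2.66 kg product A, 2.18 kg product B

Per-100 m² balance (a = product A, b = product B):
N: 0.12·a + 0.115·b = 0.57
P₂O₅: 0.34·a + 0.09·b = 1.1
Eliminate a: (row1) − 0.12/0.34·(row2) → 0.0832353·b = 0.181765, so b = 2.18375.
Back-substitute: a = (0.57 − 0.115·2.18375) / 0.12 = 2.65724.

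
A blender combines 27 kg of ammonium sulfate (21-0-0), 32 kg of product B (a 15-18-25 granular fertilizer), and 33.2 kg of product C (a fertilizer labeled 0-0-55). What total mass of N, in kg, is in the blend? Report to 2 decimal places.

N mass = 21%×27 + 15%×32 + 0%×33.2 = 10.47 kg.

10.47 kg N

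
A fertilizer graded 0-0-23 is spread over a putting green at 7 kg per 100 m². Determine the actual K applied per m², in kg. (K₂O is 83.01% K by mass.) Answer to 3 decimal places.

0.013 kg K per sq m

K₂O per 100 m² = 7 × 23% = 1.61 kg.
Elemental K = 1.61 × 0.8301 = 1.33646 kg per 100 m².
Convert to per m²: 1.33646 × 0.01 = 0.0133646 kg.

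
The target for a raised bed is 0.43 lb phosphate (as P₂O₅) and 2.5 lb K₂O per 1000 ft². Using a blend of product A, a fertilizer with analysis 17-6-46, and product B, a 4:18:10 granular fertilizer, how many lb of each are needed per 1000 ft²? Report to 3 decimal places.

Let a = lb of product A, b = lb of product B (per 1000 ft²).
P₂O₅: 0.06·a + 0.18·b = 0.43
K₂O: 0.46·a + 0.1·b = 2.5
Solving simultaneously: a = 5.29948, b = 0.622396.

5.299 lb product A, 0.622 lb product B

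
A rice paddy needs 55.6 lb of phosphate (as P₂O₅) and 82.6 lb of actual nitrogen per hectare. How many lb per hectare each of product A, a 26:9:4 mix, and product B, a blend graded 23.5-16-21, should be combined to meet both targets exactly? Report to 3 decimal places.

7.335 lb product A, 343.374 lb product B

With a, b = lb per hectare of product A and product B:
P₂O₅: 0.09·a + 0.16·b = 55.6
N: 0.26·a + 0.235·b = 82.6
Eliminate a: (row1) − 0.09/0.26·(row2) → 0.0786538·b = 27.0077, so b = 343.3741.
Back-substitute: a = (55.6 − 0.16·343.3741) / 0.09 = 7.33496.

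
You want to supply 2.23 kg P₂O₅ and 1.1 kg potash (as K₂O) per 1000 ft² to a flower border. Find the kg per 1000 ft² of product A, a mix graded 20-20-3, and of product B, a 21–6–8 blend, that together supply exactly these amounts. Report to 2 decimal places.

7.92 kg product A, 10.78 kg product B

Let a = kg of product A, b = kg of product B (per 1000 ft²).
P₂O₅: 0.2·a + 0.06·b = 2.23
K₂O: 0.03·a + 0.08·b = 1.1
Solving simultaneously: a = 7.91549, b = 10.7817.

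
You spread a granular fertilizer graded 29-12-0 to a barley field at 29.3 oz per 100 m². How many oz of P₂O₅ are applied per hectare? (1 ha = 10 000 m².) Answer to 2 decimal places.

351.60 oz P₂O₅ per hectare

P₂O₅ per 100 m² = 29.3 × 12% = 3.516 oz.
Convert to per hectare: 3.516 × 100 = 351.6 oz.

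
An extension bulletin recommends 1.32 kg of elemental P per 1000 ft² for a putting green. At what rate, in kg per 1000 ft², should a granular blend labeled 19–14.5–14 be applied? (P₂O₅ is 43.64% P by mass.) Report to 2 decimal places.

20.86 kg of product per thousand sq ft

As P₂O₅: 1.32 / 0.4364 = 3.02475 kg per 1000 ft².
Product per 1000 ft² = 3.02475 / 14.5% = 20.8603 kg.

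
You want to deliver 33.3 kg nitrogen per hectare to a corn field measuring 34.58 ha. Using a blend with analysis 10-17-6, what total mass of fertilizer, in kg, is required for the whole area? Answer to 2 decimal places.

Product per hectare = 33.3 / 10% = 333 kg.
Total product = 333 × 34.58 = 11515.14 kg.

11515.14 kg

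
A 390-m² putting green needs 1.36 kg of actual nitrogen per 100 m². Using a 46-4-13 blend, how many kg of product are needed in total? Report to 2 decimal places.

11.53 kg

Product per 100 m² = 1.36 / 46% = 2.95652 kg.
Total product = 2.95652 × 390 / 100 = 11.5304 kg.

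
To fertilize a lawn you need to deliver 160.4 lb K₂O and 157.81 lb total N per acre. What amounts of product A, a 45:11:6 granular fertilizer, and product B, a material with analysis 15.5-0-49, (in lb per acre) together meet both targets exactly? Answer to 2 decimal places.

248.41 lb product A, 296.93 lb product B

Per-acre balance (a = product A, b = product B):
K₂O: 0.06·a + 0.49·b = 160.4
N: 0.45·a + 0.155·b = 157.81
Eliminate a: (row1) − 0.06/0.45·(row2) → 0.469333·b = 139.359, so b = 296.929.
Back-substitute: a = (160.4 − 0.49·296.929) / 0.06 = 248.413.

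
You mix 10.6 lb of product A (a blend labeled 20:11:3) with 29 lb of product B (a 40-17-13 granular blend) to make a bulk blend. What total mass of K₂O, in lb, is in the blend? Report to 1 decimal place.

K₂O mass = 3%×10.6 + 13%×29 = 4.088 lb.

4.1 lb K₂O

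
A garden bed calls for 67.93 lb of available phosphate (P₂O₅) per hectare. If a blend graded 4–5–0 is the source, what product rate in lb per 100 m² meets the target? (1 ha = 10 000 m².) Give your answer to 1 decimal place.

Product per hectare = 67.93 / 5% = 1358.6 lb.
Convert to per 100 m²: 1358.6 × 0.01 = 13.586 lb.

13.6 lb of product per hundred sq m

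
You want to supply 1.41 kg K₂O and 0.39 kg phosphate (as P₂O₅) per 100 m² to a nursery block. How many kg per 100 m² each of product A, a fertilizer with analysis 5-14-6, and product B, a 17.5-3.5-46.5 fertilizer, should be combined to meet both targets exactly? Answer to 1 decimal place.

Let a = kg of product A, b = kg of product B (per 100 m²).
K₂O: 0.06·a + 0.465·b = 1.41
P₂O₅: 0.14·a + 0.035·b = 0.39
Solving simultaneously: a = 2.09524, b = 2.7619.

2.1 kg product A, 2.8 kg product B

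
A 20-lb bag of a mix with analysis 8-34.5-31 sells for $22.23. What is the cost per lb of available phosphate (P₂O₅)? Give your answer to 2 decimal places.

$3.22 per lb P₂O₅

P₂O₅ in bag = 20 × 34.5% = 6.9 lb.
Cost per lb P₂O₅ = $22.23 / 6.9 = $3.2217.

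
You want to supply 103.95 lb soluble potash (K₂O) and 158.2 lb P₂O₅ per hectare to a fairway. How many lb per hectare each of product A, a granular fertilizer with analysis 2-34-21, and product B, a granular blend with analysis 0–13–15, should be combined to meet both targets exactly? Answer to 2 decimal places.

431.08 lb product A, 89.49 lb product B

Let a = lb of product A, b = lb of product B (per hectare).
K₂O: 0.21·a + 0.15·b = 103.95
P₂O₅: 0.34·a + 0.13·b = 158.2
Eliminate a: (row1) − 0.21/0.34·(row2) → 0.0697059·b = 6.23824, so b = 89.4937.
Back-substitute: a = (103.95 − 0.15·89.4937) / 0.21 = 431.076.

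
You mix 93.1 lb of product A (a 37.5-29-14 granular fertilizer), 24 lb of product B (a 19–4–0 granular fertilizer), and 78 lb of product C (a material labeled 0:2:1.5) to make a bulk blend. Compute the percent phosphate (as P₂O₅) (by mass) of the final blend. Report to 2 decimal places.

15.13% P₂O₅

Total mass = 93.1 + 24 + 78 = 195.1 lb.
P₂O₅ mass = 29%×93.1 + 4%×24 + 2%×78 = 29.519 lb.
% P₂O₅ = 29.519 / 195.1 = 15.1302%.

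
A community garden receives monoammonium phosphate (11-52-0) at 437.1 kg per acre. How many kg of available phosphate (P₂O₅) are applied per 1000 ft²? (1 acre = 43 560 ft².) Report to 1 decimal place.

P₂O₅ per acre = 437.1 × 52% = 227.292 kg.
Convert to per 1000 ft²: 227.292 × 0.0229568 = 5.21791 kg.

5.2 kg P₂O₅ per thousand sq ft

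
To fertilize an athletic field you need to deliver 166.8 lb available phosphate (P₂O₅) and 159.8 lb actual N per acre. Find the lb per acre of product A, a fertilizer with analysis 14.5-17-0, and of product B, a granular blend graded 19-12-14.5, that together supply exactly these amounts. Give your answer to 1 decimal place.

Per-acre balance (a = product A, b = product B):
P₂O₅: 0.17·a + 0.12·b = 166.8
N: 0.145·a + 0.19·b = 159.8
Eliminate a: (row1) − 0.17/0.145·(row2) → -0.102759·b = -20.5517, so b = 200.
Back-substitute: a = (166.8 − 0.12·200) / 0.17 = 840.

840.0 lb product A, 200.0 lb product B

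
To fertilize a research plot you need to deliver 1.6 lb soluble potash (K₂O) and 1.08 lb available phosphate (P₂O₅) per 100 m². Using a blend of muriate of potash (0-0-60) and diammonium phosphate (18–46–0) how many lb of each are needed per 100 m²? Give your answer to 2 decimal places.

2.67 lb muriate of potash, 2.35 lb diammonium phosphate

Let a = lb of muriate of potash, b = lb of diammonium phosphate (per 100 m²).
K₂O: 0.6·a + 0·b = 1.6
P₂O₅: 0·a + 0.46·b = 1.08
Solving simultaneously: a = 2.66667, b = 2.34783.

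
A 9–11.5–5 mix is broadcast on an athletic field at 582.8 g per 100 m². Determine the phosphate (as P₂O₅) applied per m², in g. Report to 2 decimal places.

P₂O₅ per 100 m² = 582.8 × 11.5% = 67.022 g.
Convert to per m²: 67.022 × 0.01 = 0.67022 g.

0.67 g P₂O₅ per sq m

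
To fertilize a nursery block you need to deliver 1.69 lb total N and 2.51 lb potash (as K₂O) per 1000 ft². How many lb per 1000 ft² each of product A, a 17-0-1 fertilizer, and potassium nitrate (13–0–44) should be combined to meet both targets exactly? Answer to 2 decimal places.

5.68 lb product A, 5.58 lb potassium nitrate

Per-1000 ft² balance (a = product A, b = potassium nitrate):
N: 0.17·a + 0.13·b = 1.69
K₂O: 0.01·a + 0.44·b = 2.51
Eliminate b: (row1) − 0.13/0.44·(row2) → 0.167045·a = 0.948409, so a = 5.67755.
Then b = (2.51 − 0.01·5.67755) / 0.44 = 5.57551.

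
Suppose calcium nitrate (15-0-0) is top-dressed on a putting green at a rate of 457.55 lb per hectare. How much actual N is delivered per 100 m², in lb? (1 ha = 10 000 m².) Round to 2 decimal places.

nitrogen per hectare = 457.55 × 15% = 68.6325 lb.
Convert to per 100 m²: 68.6325 × 0.01 = 0.686325 lb.

0.69 lb N per hundred sq m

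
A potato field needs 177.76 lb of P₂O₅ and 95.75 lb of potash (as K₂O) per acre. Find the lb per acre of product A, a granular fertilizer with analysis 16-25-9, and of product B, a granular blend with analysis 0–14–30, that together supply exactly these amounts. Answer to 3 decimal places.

Let a = lb of product A, b = lb of product B (per acre).
P₂O₅: 0.25·a + 0.14·b = 177.76
K₂O: 0.09·a + 0.3·b = 95.75
Eliminate b: (row1) − 0.14/0.3·(row2) → 0.208·a = 133.077, so a = 639.7917.
Then b = (95.75 − 0.09·639.7917) / 0.3 = 127.2292.

639.792 lb product A, 127.229 lb product B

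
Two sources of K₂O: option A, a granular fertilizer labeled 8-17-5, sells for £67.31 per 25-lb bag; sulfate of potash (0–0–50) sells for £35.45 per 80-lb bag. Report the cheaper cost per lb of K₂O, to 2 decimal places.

£0.89 per lb K₂O (sulfate of potash)

option A: K₂O per bag = 25 × 5% = 1.25 lb; cost = 67.31 / 1.25 = £53.8480/lb K₂O.
sulfate of potash: K₂O per bag = 80 × 50% = 40 lb; cost = 35.45 / 40 = £0.8863/lb K₂O.
sulfate of potash is cheaper.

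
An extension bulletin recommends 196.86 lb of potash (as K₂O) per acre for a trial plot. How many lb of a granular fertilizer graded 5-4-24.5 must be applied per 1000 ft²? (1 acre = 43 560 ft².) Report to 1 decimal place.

18.4 lb of product per thousand sq ft

Product per acre = 196.86 / 24.5% = 803.51 lb.
Convert to per 1000 ft²: 803.51 × 0.0229568 = 18.4461 lb.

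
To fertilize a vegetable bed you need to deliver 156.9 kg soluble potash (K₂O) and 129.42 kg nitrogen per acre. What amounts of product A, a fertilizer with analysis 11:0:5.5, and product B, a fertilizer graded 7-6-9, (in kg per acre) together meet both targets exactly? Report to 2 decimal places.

Let a = kg of product A, b = kg of product B (per acre).
K₂O: 0.055·a + 0.09·b = 156.9
N: 0.11·a + 0.07·b = 129.42
Eliminate a: (row1) − 0.055/0.11·(row2) → 0.055·b = 92.19, so b = 1676.182.
Back-substitute: a = (156.9 − 0.09·1676.182) / 0.055 = 109.884.

109.88 kg product A, 1676.18 kg product B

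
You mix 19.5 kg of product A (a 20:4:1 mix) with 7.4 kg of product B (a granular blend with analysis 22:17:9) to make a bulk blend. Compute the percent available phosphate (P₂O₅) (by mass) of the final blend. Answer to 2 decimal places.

Total mass = 19.5 + 7.4 = 26.9 kg.
P₂O₅ mass = 4%×19.5 + 17%×7.4 = 2.038 kg.
% P₂O₅ = 2.038 / 26.9 = 7.57621%.

7.58% P₂O₅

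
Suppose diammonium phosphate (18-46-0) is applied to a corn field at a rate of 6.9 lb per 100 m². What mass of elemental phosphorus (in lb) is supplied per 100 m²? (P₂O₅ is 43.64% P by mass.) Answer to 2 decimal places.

1.39 lb P per hundred sq m

P₂O₅ per 100 m² = 6.9 × 46% = 3.174 lb.
Elemental P = 3.174 × 0.4364 = 1.38513 lb per 100 m².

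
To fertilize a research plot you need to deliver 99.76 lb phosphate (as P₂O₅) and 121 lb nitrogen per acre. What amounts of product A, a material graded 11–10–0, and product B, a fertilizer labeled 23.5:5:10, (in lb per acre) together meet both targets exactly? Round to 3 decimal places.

Per-acre balance (a = product A, b = product B):
P₂O₅: 0.1·a + 0.05·b = 99.76
N: 0.11·a + 0.235·b = 121
From row1: a = (99.76 − 0.05·b) / 0.1.
Into row2: 0.11·(99.76 − 0.05·b)/0.1 + 0.235·b = 121 → b = 62.5778, a = 966.3111.

966.311 lb product A, 62.578 lb product B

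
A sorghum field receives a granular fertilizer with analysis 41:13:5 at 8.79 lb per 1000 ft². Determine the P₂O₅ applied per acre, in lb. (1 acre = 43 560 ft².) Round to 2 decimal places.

P₂O₅ per 1000 ft² = 8.79 × 13% = 1.1427 lb.
Convert to per acre: 1.1427 × 43.56 = 49.776 lb.

49.78 lb P₂O₅ per acre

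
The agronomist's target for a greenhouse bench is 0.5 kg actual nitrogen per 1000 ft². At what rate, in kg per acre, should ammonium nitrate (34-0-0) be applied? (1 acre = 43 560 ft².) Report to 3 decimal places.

Product per 1000 ft² = 0.5 / 34% = 1.47059 kg.
Convert to per acre: 1.47059 × 43.56 = 64.0588 kg.

64.059 kg of product per acre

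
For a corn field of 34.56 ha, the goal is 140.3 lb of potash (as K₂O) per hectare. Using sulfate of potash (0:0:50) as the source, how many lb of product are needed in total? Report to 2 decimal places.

Product per hectare = 140.3 / 50% = 280.6 lb.
Total product = 280.6 × 34.56 = 9697.536 lb.

9697.54 lb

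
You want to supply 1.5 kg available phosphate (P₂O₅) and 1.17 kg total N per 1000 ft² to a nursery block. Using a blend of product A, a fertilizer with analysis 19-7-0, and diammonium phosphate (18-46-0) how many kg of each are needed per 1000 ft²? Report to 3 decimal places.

Let a = kg of product A, b = kg of diammonium phosphate (per 1000 ft²).
P₂O₅: 0.07·a + 0.46·b = 1.5
N: 0.19·a + 0.18·b = 1.17
Eliminate b: (row1) − 0.46/0.18·(row2) → -0.415556·a = -1.49, so a = 3.58556.
Then b = (1.17 − 0.19·3.58556) / 0.18 = 2.71524.

3.586 kg product A, 2.715 kg diammonium phosphate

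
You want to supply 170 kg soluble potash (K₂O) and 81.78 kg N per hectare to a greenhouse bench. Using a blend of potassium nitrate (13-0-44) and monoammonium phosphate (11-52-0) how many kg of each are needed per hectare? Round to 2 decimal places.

386.36 kg potassium nitrate, 286.84 kg monoammonium phosphate

Per-hectare balance (a = potassium nitrate, b = monoammonium phosphate):
K₂O: 0.44·a + 0·b = 170
N: 0.13·a + 0.11·b = 81.78
Eliminate a: (row1) − 0.44/0.13·(row2) → -0.372308·b = -106.794, so b = 286.843.
Back-substitute: a = (170 − 0·286.843) / 0.44 = 386.364.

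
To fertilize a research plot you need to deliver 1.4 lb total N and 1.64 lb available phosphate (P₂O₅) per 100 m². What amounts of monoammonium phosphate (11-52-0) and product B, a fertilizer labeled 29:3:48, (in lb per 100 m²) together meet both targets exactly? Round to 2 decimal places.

2.94 lb monoammonium phosphate, 3.71 lb product B

With a, b = lb per 100 m² of monoammonium phosphate and product B:
N: 0.11·a + 0.29·b = 1.4
P₂O₅: 0.52·a + 0.03·b = 1.64
From row1: a = (1.4 − 0.29·b) / 0.11.
Into row2: 0.52·(1.4 − 0.29·b)/0.11 + 0.03·b = 1.64 → b = 3.71254, a = 2.93966.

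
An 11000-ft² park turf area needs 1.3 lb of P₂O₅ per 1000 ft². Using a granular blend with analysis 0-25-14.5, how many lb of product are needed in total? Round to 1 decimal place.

57.2 lb

Product per 1000 ft² = 1.3 / 25% = 5.2 lb.
Total product = 5.2 × 11000 / 1000 = 57.2 lb.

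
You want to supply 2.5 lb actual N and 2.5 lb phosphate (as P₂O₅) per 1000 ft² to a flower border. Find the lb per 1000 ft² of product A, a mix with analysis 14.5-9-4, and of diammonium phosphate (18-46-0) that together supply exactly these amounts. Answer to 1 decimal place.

Let a = lb of product A, b = lb of diammonium phosphate (per 1000 ft²).
N: 0.145·a + 0.18·b = 2.5
P₂O₅: 0.09·a + 0.46·b = 2.5
From row1: a = (2.5 − 0.18·b) / 0.145.
Into row2: 0.09·(2.5 − 0.18·b)/0.145 + 0.46·b = 2.5 → b = 2.72277, a = 13.8614.

13.9 lb product A, 2.7 lb diammonium phosphate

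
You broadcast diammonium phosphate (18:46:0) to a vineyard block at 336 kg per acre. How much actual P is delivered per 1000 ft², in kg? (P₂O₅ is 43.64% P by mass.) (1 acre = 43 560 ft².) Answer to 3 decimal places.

1.548 kg P per thousand sq ft

P₂O₅ per acre = 336 × 46% = 154.56 kg.
Elemental P = 154.56 × 0.4364 = 67.45 kg per acre.
Convert to per 1000 ft²: 67.45 × 0.0229568 = 1.54844 kg.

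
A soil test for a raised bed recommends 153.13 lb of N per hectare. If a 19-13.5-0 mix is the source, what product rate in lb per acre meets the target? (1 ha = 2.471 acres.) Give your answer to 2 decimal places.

326.16 lb of product per acre

Product per hectare = 153.13 / 19% = 805.947 lb.
Convert to per acre: 805.947 × 0.404694 = 326.162 lb.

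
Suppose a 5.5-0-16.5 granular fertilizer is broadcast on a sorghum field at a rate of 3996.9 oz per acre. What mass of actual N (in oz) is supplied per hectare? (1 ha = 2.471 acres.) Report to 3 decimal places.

543.199 oz N per hectare

nitrogen per acre = 3996.9 × 5.5% = 219.829 oz.
Convert to per hectare: 219.829 × 2.471 = 543.1987 oz.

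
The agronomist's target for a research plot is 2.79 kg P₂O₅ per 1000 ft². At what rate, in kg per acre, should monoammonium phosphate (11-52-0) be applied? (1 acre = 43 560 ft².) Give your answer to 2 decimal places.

Product per 1000 ft² = 2.79 / 52% = 5.36538 kg.
Convert to per acre: 5.36538 × 43.56 = 233.716 kg.

233.72 kg of product per acre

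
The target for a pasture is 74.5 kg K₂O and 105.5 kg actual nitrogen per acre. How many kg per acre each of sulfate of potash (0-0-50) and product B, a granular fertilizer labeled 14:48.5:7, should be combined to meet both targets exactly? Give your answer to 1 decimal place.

Per-acre balance (a = sulfate of potash, b = product B):
K₂O: 0.5·a + 0.07·b = 74.5
N: 0·a + 0.14·b = 105.5
Solving simultaneously: a = 43.5, b = 753.571.

43.5 kg sulfate of potash, 753.6 kg product B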